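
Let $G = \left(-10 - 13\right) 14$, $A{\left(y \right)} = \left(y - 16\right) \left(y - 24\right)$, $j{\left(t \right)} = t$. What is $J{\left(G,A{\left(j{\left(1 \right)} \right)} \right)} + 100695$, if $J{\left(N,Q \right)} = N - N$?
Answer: $100695$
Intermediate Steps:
$A{\left(y \right)} = \left(-24 + y\right) \left(-16 + y\right)$ ($A{\left(y \right)} = \left(-16 + y\right) \left(-24 + y\right) = \left(-24 + y\right) \left(-16 + y\right)$)
$G = -322$ ($G = \left(-23\right) 14 = -322$)
$J{\left(N,Q \right)} = 0$
$J{\left(G,A{\left(j{\left(1 \right)} \right)} \right)} + 100695 = 0 + 100695 = 100695$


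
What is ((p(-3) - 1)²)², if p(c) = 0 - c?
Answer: 16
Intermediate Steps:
p(c) = -c
((p(-3) - 1)²)² = ((-1*(-3) - 1)²)² = ((3 - 1)²)² = (2²)² = 4² = 16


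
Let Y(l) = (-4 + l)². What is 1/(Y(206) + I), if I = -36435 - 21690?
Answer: -1/17321 ≈ -5.7733e-5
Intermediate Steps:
I = -58125
1/(Y(206) + I) = 1/((-4 + 206)² - 58125) = 1/(202² - 58125) = 1/(40804 - 58125) = 1/(-17321) = -1/17321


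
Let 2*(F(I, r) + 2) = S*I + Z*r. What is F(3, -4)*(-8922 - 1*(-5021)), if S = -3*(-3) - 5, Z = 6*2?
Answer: 78020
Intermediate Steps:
Z = 12
S = 4 (S = 9 - 5 = 4)
F(I, r) = -2 + 2*I + 6*r (F(I, r) = -2 + (4*I + 12*r)/2 = -2 + (2*I + 6*r) = -2 + 2*I + 6*r)
F(3, -4)*(-8922 - 1*(-5021)) = (-2 + 2*3 + 6*(-4))*(-8922 - 1*(-5021)) = (-2 + 6 - 24)*(-8922 + 5021) = -20*(-3901) = 78020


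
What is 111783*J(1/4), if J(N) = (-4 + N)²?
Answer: 25151175/16 ≈ 1.5719e+6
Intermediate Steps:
111783*J(1/4) = 111783*(-4 + 1/4)² = 111783*(-4 + ¼)² = 111783*(-15/4)² = 111783*(225/16) = 25151175/16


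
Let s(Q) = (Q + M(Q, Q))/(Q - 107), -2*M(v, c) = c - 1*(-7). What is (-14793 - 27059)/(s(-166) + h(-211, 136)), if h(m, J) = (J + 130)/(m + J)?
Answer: 571279800/44087 ≈ 12958.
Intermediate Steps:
M(v, c) = -7/2 - c/2 (M(v, c) = -(c - 1*(-7))/2 = -(c + 7)/2 = -(7 + c)/2 = -7/2 - c/2)
h(m, J) = (130 + J)/(J + m)
s(Q) = (-7/2 + Q/2)/(-107 + Q) (s(Q) = (Q + (-7/2 - Q/2))/(Q - 107) = (-7/2 + Q/2)/(-107 + Q))
(-14793 - 27059)/(s(-166) + h(-211, 136)) = (-14793 - 27059)/((-7 - 166)/(2*(-107 - 166)) + (130 + 136)/(136 - 211)) = -41852/((½)*(-173)/(-273) + 266/(-75)) = -41852/((½)*(-1/273)*(-173) - 1/75*266) = -41852/(173/546 - 266/75) = -41852/(-44087/13650) = -41852*(-13650/44087) = 571279800/44087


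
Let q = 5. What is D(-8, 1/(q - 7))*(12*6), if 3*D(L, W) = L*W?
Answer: 96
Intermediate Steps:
D(L, W) = L*W/3 (D(L, W) = (L*W)/3 = L*W/3)
D(-8, 1/(q - 7))*(12*6) = ((⅓)*(-8)/(5 - 7))*(12*6) = ((⅓)*(-8)/(-2))*72 = ((⅓)*(-8)*(-½))*72 = (4/3)*72 = 96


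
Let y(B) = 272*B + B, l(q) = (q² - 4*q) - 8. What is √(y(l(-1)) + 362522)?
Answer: √361703 ≈ 601.42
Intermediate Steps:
l(q) = -8 + q² - 4*q
y(B) = 273*B
√(y(l(-1)) + 362522) = √(273*(-8 + (-1)² - 4*(-1)) + 362522) = √(273*(-8 + 1 + 4) + 362522) = √(273*(-3) + 362522) = √(-819 + 362522) = √361703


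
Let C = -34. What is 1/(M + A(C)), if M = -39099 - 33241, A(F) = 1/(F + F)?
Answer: -68/4919121 ≈ -1.3824e-5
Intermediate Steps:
A(F) = 1/(2*F)
M = -72340
1/(M + A(C)) = 1/(-72340 + (½)/(-34)) = 1/(-72340 + (½)*(-1/34)) = 1/(-72340 - 1/68) = 1/(-4919121/68) = -68/4919121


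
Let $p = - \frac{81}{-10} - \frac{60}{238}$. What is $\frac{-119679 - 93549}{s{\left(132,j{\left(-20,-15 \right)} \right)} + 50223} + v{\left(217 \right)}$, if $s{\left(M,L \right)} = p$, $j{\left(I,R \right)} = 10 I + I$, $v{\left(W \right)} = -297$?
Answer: $- \frac{6002276631}{19924903} \approx -301.25$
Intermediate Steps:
$j{\left(I,R \right)} = 11 I$
$p = \frac{9339}{1190}$ ($p = \left(-81\right) \left(- \frac{1}{10}\right) - \frac{30}{119} = \frac{81}{10} - \frac{30}{119} = \frac{9339}{1190} \approx 7.8479$)
$s{\left(M,L \right)} = \frac{9339}{1190}$
$\frac{-119679 - 93549}{s{\left(132,j{\left(-20,-15 \right)} \right)} + 50223} + v{\left(217 \right)} = \frac{-119679 - 93549}{\frac{9339}{1190} + 50223} - 297 = - \frac{213228}{\frac{59774709}{1190}} - 297 = \left(-213228\right) \frac{1190}{59774709} - 297 = - \frac{84580440}{19924903} - 297 = - \frac{6002276631}{19924903}$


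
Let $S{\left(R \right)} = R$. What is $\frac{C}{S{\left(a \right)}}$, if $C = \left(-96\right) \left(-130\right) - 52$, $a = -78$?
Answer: $- \frac{478}{3} \approx -159.33$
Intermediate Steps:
$C = 12428$ ($C = 12480 - 52 = 12428$)
$\frac{C}{S{\left(a \right)}} = \frac{12428}{-78} = 12428 \left(- \frac{1}{78}\right) = - \frac{478}{3}$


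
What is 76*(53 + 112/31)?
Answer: 133380/31 ≈ 4302.6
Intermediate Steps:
76*(53 + 112/31) = 76*(1755/31) = 133380/31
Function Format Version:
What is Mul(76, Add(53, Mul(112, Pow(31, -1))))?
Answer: Rational(133380, 31) ≈ 4302.6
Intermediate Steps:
Mul(76, Add(53, Mul(112, Pow(31, -1)))) = Mul(76, Add(53, Mul(112, Rational(1, 31)))) = Mul(76, Add(53, Rational(112, 31))) = Mul(76, Rational(1755, 31)) = Rational(133380, 31)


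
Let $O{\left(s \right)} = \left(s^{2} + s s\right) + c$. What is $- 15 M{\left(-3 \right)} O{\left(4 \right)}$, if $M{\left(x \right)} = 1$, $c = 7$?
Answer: $-585$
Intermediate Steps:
$O{\left(s \right)} = 7 + 2 s^{2}$ ($O{\left(s \right)} = \left(s^{2} + s s\right) + 7 = \left(s^{2} + s^{2}\right) + 7 = 2 s^{2} + 7 = 7 + 2 s^{2}$)
$- 15 M{\left(-3 \right)} O{\left(4 \right)} = \left(-15\right) 1 \left(7 + 2 \cdot 4^{2}\right) = - 15 \left(7 + 2 \cdot 16\right) = - 15 \left(7 + 32\right) = \left(-15\right) 39 = -585$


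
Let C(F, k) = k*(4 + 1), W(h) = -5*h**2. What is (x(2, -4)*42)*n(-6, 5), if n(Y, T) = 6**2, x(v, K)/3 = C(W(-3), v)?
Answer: 45360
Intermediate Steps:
C(F, k) = 5*k (C(F, k) = k*5 = 5*k)
x(v, K) = 15*v (x(v, K) = 3*(5*v) = 15*v)
n(Y, T) = 36
(x(2, -4)*42)*n(-6, 5) = ((15*2)*42)*36 = (30*42)*36 = 1260*36 = 45360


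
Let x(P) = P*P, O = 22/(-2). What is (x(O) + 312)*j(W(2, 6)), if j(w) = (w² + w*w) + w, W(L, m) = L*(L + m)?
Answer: 228624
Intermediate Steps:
j(w) = w + 2*w² (j(w) = (w² + w²) + w = 2*w² + w = w + 2*w²)
O = -11 (O = 22*(-½) = -11)
x(P) = P²
(x(O) + 312)*j(W(2, 6)) = ((-11)² + 312)*((2*(2 + 6))*(1 + 2*(2*(2 + 6)))) = (121 + 312)*((2*8)*(1 + 2*(2*8))) = 433*(16*(1 + 2*16)) = 433*(16*(1 + 32)) = 433*(16*33) = 433*528 = 228624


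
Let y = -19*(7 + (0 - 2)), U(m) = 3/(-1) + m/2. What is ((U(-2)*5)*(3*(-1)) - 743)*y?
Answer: 64885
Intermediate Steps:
U(m) = -3 + m/2 (U(m) = 3*(-1) + m*(½) = -3 + m/2)
y = -95 (y = -19*(7 - 2) = -19*5 = -95)
((U(-2)*5)*(3*(-1)) - 743)*y = (((-3 + (½)*(-2))*5)*(3*(-1)) - 743)*(-95) = (((-3 - 1)*5)*(-3) - 743)*(-95) = (-4*5*(-3) - 743)*(-95) = (-20*(-3) - 743)*(-95) = (60 - 743)*(-95) = -683*(-95) = 64885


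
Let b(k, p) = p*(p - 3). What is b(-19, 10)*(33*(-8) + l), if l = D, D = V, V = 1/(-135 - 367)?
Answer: -4638515/251 ≈ -18480.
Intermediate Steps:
V = -1/502 (V = 1/(-502) = -1/502 ≈ -0.0019920)
D = -1/502 ≈ -0.0019920
l = -1/502 ≈ -0.0019920
b(k, p) = p*(-3 + p)
b(-19, 10)*(33*(-8) + l) = (10*(-3 + 10))*(33*(-8) - 1/502) = (10*7)*(-264 - 1/502) = 70*(-132529/502) = -4638515/251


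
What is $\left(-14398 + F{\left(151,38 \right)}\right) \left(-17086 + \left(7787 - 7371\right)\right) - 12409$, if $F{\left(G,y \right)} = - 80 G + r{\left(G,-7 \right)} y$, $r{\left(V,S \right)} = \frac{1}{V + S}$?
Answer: $\frac{15889372271}{36} \approx 4.4137 \cdot 10^{8}$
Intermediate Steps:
$r{\left(V,S \right)} = \frac{1}{S + V}$
$F{\left(G,y \right)} = - 80 G + \frac{y}{-7 + G}$
$\left(-14398 + F{\left(151,38 \right)}\right) \left(-17086 + \left(7787 - 7371\right)\right) - 12409 = \left(-14398 + \frac{38 - 12080 \left(-7 + 151\right)}{-7 + 151}\right) \left(-17086 + \left(7787 - 7371\right)\right) - 12409 = \left(-14398 + \frac{38 - 12080 \cdot 144}{144}\right) \left(-17086 + 416\right) - 12409 = \left(-14398 + \frac{38 - 1739520}{144}\right) \left(-16670\right) - 12409 = \left(-14398 + \frac{1}{144} \left(-1739482\right)\right) \left(-16670\right) - 12409 = \left(-14398 - \frac{869741}{72}\right) \left(-16670\right) - 12409 = \left(- \frac{1906397}{72}\right) \left(-16670\right) - 12409 = \frac{15889818995}{36} - 12409 = \frac{15889372271}{36}$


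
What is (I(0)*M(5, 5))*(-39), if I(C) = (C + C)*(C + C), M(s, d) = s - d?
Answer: 0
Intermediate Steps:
I(C) = 4*C**2 (I(C) = (2*C)*(2*C) = 4*C**2)
(I(0)*M(5, 5))*(-39) = ((4*0**2)*(5 - 1*5))*(-39) = ((4*0)*(5 - 5))*(-39) = (0*0)*(-39) = 0*(-39) = 0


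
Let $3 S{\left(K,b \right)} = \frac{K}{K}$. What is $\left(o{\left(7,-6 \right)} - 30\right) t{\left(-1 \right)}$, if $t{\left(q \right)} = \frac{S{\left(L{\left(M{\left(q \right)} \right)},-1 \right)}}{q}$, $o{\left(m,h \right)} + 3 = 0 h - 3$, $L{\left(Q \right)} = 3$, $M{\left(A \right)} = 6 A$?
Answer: $12$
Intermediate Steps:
$o{\left(m,h \right)} = -6$ ($o{\left(m,h \right)} = -3 - \left(3 + 0 h\right) = -3 + \left(0 - 3\right) = -3 - 3 = -6$)
$S{\left(K,b \right)} = \frac{1}{3}$ ($S{\left(K,b \right)} = \frac{K \frac{1}{K}}{3} = \frac{1}{3} \cdot 1 = \frac{1}{3}$)
$t{\left(q \right)} = \frac{1}{3 q}$
$\left(o{\left(7,-6 \right)} - 30\right) t{\left(-1 \right)} = \left(-6 - 30\right) \frac{1}{3 \left(-1\right)} = - 36 \cdot \frac{1}{3} \left(-1\right) = \left(-36\right) \left(- \frac{1}{3}\right) = 12$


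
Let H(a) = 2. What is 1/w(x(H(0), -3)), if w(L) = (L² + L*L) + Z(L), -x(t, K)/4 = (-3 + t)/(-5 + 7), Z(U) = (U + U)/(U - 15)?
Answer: 13/100 ≈ 0.13000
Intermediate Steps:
Z(U) = 2*U/(-15 + U) (Z(U) = (2*U)/(-15 + U) = 2*U/(-15 + U))
x(t, K) = 6 - 2*t (x(t, K) = -4*(-3 + t)/(-5 + 7) = -4*(-3 + t)/2 = -4*(-3/2 + t/2) = 6 - 2*t)
w(L) = 2*L² + 2*L/(-15 + L) (w(L) = (L² + L*L) + 2*L/(-15 + L) = (L² + L²) + 2*L/(-15 + L) = 2*L² + 2*L/(-15 + L))
1/w(x(H(0), -3)) = 1/(2*(6 - 2*2)*(1 + (6 - 2*2)*(-15 + (6 - 2*2)))/(-15 + (6 - 2*2))) = 1/(2*(6 - 4)*(1 + (6 - 4)*(-15 + (6 - 4)))/(-15 + (6 - 4))) = 1/(2*2*(1 + 2*(-15 + 2))/(-15 + 2)) = 1/(2*2*(1 + 2*(-13))/(-13)) = 1/(2*2*(-1/13)*(1 - 26)) = 1/(2*2*(-1/13)*(-25)) = 1/(100/13) = 13/100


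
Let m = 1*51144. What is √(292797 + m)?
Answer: √343941 ≈ 586.46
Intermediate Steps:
m = 51144
√(292797 + m) = √(292797 + 51144) = √343941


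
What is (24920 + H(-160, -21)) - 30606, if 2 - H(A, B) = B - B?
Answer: -5684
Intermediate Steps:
H(A, B) = 2 (H(A, B) = 2 - (B - B) = 2 - 1*0 = 2 + 0 = 2)
(24920 + H(-160, -21)) - 30606 = (24920 + 2) - 30606 = 24922 - 30606 = -5684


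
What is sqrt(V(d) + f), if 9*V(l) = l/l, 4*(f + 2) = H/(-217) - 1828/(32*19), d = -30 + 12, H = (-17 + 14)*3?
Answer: I*sqrt(25753255766)/98952 ≈ 1.6218*I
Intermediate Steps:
H = -9 (H = -3*3 = -9)
d = -18
f = -361673/131936 (f = -2 + (-9/(-217) - 1828/(32*19))/4 = -2 + (-9*(-1/217) - 1828/608)/4 = -2 + (9/217 - 1828*1/608)/4 = -2 + (9/217 - 457/152)/4 = -2 + (1/4)*(-97801/32984) = -2 - 97801/131936 = -361673/131936 ≈ -2.7413)
V(l) = 1/9 (V(l) = (l/l)/9 = (1/9)*1 = 1/9)
sqrt(V(d) + f) = sqrt(1/9 - 361673/131936) = sqrt(-3123121/1187424) = I*sqrt(25753255766)/98952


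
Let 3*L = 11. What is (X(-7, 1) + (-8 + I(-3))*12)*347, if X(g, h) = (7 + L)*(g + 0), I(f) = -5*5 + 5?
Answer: -427504/3 ≈ -1.4250e+5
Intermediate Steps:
L = 11/3 (L = (⅓)*11 = 11/3 ≈ 3.6667)
I(f) = -20 (I(f) = -25 + 5 = -20)
X(g, h) = 32*g/3 (X(g, h) = (7 + 11/3)*(g + 0) = 32*g/3)
(X(-7, 1) + (-8 + I(-3))*12)*347 = ((32/3)*(-7) + (-8 - 20)*12)*347 = (-224/3 - 28*12)*347 = (-224/3 - 336)*347 = -1232/3*347 = -427504/3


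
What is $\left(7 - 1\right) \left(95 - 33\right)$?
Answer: $372$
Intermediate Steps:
$\left(7 - 1\right) \left(95 - 33\right) = \left(7 - 1\right) 62 = 6 \cdot 62 = 372$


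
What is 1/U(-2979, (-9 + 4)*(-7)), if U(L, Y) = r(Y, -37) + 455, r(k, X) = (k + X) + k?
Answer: 1/488 ≈ 0.0020492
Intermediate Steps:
r(k, X) = X + 2*k (r(k, X) = (X + k) + k = X + 2*k)
U(L, Y) = 418 + 2*Y (U(L, Y) = (-37 + 2*Y) + 455 = 418 + 2*Y)
1/U(-2979, (-9 + 4)*(-7)) = 1/(418 + 2*((-9 + 4)*(-7))) = 1/(418 + 2*(-5*(-7))) = 1/(418 + 2*35) = 1/(418 + 70) = 1/488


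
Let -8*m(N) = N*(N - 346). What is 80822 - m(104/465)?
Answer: 17473646732/216225 ≈ 80812.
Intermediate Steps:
m(N) = -N*(-346 + N)/8 (m(N) = -N*(N - 346)/8 = -N*(-346 + N)/8)
80822 - m(104/465) = 80822 - 104/465*(346 - 104/465)/8 = 80822 - 104*(1/465)*(346 - 104/465)/8 = 80822 - 104*(346 - 1*104/465)/(8*465) = 80822 - 104*(346 - 104/465)/(8*465) = 80822 - 104*160786/(8*465*465) = 80822 - 1*2090218/216225 = 80822 - 2090218/216225 = 17473646732/216225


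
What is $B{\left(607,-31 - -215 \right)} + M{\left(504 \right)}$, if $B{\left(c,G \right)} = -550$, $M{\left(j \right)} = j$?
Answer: $-46$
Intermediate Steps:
$B{\left(607,-31 - -215 \right)} + M{\left(504 \right)} = -550 + 504 = -46$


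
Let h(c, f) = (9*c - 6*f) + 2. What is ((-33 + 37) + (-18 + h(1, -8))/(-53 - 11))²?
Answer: 46225/4096 ≈ 11.285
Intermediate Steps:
h(c, f) = 2 - 6*f + 9*c (h(c, f) = (-6*f + 9*c) + 2 = 2 - 6*f + 9*c)
((-33 + 37) + (-18 + h(1, -8))/(-53 - 11))² = ((-33 + 37) + (-18 + (2 - 6*(-8) + 9*1))/(-53 - 11))² = (4 + (-18 + (2 + 48 + 9))/(-64))² = (4 + (-18 + 59)*(-1/64))² = (4 + 41*(-1/64))² = (4 - 41/64)² = (215/64)² = 46225/4096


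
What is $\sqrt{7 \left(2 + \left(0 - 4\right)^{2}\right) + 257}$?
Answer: $\sqrt{383} \approx 19.57$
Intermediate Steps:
$\sqrt{7 \left(2 + \left(0 - 4\right)^{2}\right) + 257} = \sqrt{7 \left(2 + \left(-4\right)^{2}\right) + 257} = \sqrt{7 \left(2 + 16\right) + 257} = \sqrt{7 \cdot 18 + 257} = \sqrt{126 + 257} = \sqrt{383}$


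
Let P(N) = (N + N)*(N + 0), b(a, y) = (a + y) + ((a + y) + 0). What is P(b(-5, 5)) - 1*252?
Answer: -252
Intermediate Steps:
b(a, y) = 2*a + 2*y (b(a, y) = (a + y) + (a + y) = 2*a + 2*y)
P(N) = 2*N**2 (P(N) = (2*N)*N = 2*N**2)
P(b(-5, 5)) - 1*252 = 2*(2*(-5) + 2*5)**2 - 1*252 = 2*(-10 + 10)**2 - 252 = 2*0**2 - 252 = 2*0 - 252 = 0 - 252 = -252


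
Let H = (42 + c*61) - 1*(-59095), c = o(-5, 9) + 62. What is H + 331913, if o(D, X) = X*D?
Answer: 392087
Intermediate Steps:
o(D, X) = D*X
c = 17 (c = -5*9 + 62 = -45 + 62 = 17)
H = 60174 (H = (42 + 17*61) - 1*(-59095) = (42 + 1037) + 59095 = 1079 + 59095 = 60174)
H + 331913 = 60174 + 331913 = 392087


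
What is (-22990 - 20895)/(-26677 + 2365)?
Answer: 43885/24312 ≈ 1.8051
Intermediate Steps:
(-22990 - 20895)/(-26677 + 2365) = -43885/(-24312) = -43885*(-1/24312) = 43885/24312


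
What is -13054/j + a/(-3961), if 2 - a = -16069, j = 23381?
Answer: -427462945/92612141 ≈ -4.6156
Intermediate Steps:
a = 16071 (a = 2 - 1*(-16069) = 2 + 16069 = 16071)
-13054/j + a/(-3961) = -13054/23381 + 16071/(-3961) = -13054*1/23381 + 16071*(-1/3961) = -13054/23381 - 16071/3961 = -427462945/92612141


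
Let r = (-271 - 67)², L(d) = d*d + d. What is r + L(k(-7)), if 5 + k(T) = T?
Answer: 114376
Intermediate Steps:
k(T) = -5 + T
L(d) = d + d² (L(d) = d² + d = d + d²)
r = 114244 (r = (-338)² = 114244)
r + L(k(-7)) = 114244 + (-5 - 7)*(1 + (-5 - 7)) = 114244 - 12*(1 - 12) = 114244 - 12*(-11) = 114244 + 132 = 114376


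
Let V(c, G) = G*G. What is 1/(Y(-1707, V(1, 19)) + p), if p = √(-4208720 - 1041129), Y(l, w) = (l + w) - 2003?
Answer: -3349/16465650 - I*√5249849/16465650 ≈ -0.00020339 - 0.00013915*I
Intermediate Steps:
V(c, G) = G²
Y(l, w) = -2003 + l + w
p = I*√5249849 (p = √(-5249849) = I*√5249849 ≈ 2291.3*I)
1/(Y(-1707, V(1, 19)) + p) = 1/((-2003 - 1707 + 19²) + I*√5249849) = 1/((-2003 - 1707 + 361) + I*√5249849) = 1/(-3349 + I*√5249849)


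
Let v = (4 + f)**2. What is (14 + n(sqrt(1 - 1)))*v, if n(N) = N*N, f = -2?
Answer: 56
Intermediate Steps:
n(N) = N**2
v = 4 (v = (4 - 2)**2 = 2**2 = 4)
(14 + n(sqrt(1 - 1)))*v = (14 + (sqrt(1 - 1))**2)*4 = (14 + (sqrt(0))**2)*4 = (14 + 0**2)*4 = (14 + 0)*4 = 14*4 = 56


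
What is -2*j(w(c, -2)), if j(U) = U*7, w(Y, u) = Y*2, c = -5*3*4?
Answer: 1680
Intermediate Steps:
c = -60 (c = -15*4 = -60)
w(Y, u) = 2*Y
j(U) = 7*U
-2*j(w(c, -2)) = -14*2*(-60) = -14*(-120) = -2*(-840) = 1680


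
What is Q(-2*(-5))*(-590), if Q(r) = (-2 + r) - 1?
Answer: -4130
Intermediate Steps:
Q(r) = -3 + r
Q(-2*(-5))*(-590) = (-3 - 2*(-5))*(-590) = (-3 + 10)*(-590) = 7*(-590) = -4130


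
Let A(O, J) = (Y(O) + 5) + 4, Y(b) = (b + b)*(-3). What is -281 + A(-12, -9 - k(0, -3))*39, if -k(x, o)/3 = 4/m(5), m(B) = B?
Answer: 2878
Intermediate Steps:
Y(b) = -6*b (Y(b) = (2*b)*(-3) = -6*b)
k(x, o) = -12/5
A(O, J) = 9 - 6*O (A(O, J) = (-6*O + 5) + 4 = (5 - 6*O) + 4 = 9 - 6*O)
-281 + A(-12, -9 - k(0, -3))*39 = -281 + (9 - 6*(-12))*39 = -281 + (9 + 72)*39 = -281 + 81*39 = -281 + 3159 = 2878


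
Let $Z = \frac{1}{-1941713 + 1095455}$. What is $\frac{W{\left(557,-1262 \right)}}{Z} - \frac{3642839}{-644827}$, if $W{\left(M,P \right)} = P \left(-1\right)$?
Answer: $- \frac{688660785653053}{644827} \approx -1.068 \cdot 10^{9}$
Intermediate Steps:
$W{\left(M,P \right)} = - P$
$Z = - \frac{1}{846258}$ ($Z = \frac{1}{-846258} = - \frac{1}{846258} \approx -1.1817 \cdot 10^{-6}$)
$\frac{W{\left(557,-1262 \right)}}{Z} - \frac{3642839}{-644827} = \frac{\left(-1\right) \left(-1262\right)}{- \frac{1}{846258}} - \frac{3642839}{-644827} = 1262 \left(-846258\right) - - \frac{3642839}{644827} = -1067977596 + \frac{3642839}{644827} = - \frac{688660785653053}{644827}$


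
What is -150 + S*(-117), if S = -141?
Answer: 16347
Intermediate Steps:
-150 + S*(-117) = -150 - 141*(-117) = -150 + 16497 = 16347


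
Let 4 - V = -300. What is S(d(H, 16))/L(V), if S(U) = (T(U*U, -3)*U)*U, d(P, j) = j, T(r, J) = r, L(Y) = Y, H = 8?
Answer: 4096/19 ≈ 215.58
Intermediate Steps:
V = 304 (V = 4 - 1*(-300) = 4 + 300 = 304)
S(U) = U⁴ (S(U) = ((U*U)*U)*U = (U²*U)*U = U³*U = U⁴)
S(d(H, 16))/L(V) = 16⁴/304 = 65536*(1/304) = 4096/19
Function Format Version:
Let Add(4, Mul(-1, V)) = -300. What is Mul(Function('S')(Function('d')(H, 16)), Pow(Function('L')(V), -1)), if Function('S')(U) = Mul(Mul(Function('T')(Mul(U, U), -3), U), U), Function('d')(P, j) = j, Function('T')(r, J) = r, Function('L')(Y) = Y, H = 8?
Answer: Rational(4096, 19) ≈ 215.58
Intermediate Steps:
V = 304 (V = Add(4, Mul(-1, -300)) = Add(4, 300) = 304)
Function('S')(U) = Pow(U, 4) (Function('S')(U) = Mul(Mul(Mul(U, U), U), U) = Mul(Mul(Pow(U, 2), U), U) = Mul(Pow(U, 3), U) = Pow(U, 4))
Mul(Function('S')(Function('d')(H, 16)), Pow(Function('L')(V), -1)) = Mul(Pow(16, 4), Pow(304, -1)) = Mul(65536, Rational(1, 304)) = Rational(4096, 19)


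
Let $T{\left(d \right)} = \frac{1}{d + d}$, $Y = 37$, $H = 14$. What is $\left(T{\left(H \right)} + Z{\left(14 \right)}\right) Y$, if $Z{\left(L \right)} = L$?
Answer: $\frac{14541}{28} \approx 519.32$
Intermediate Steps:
$T{\left(d \right)} = \frac{1}{2 d}$
$\left(T{\left(H \right)} + Z{\left(14 \right)}\right) Y = \left(\frac{1}{2 \cdot 14} + 14\right) 37 = \left(\frac{1}{2} \cdot \frac{1}{14} + 14\right) 37 = \left(\frac{1}{28} + 14\right) 37 = \frac{393}{28} \cdot 37 = \frac{14541}{28}$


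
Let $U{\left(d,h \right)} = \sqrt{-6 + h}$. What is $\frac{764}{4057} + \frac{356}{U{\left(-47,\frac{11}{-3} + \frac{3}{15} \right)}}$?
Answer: $\frac{764}{4057} - \frac{178 i \sqrt{2130}}{71} \approx 0.18832 - 115.7 i$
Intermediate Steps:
$\frac{764}{4057} + \frac{356}{U{\left(-47,\frac{11}{-3} + \frac{3}{15} \right)}} = \frac{764}{4057} + \frac{356}{\sqrt{-6 + \left(\frac{11}{-3} + \frac{3}{15}\right)}} = 764 \cdot \frac{1}{4057} + \frac{356}{\sqrt{-6 + \left(11 \left(- \frac{1}{3}\right) + 3 \cdot \frac{1}{15}\right)}} = \frac{764}{4057} + \frac{356}{\sqrt{-6 + \left(- \frac{11}{3} + \frac{1}{5}\right)}} = \frac{764}{4057} + \frac{356}{\sqrt{-6 - \frac{52}{15}}} = \frac{764}{4057} + \frac{356}{\sqrt{- \frac{142}{15}}} = \frac{764}{4057} + \frac{356}{\frac{1}{15} i \sqrt{2130}} = \frac{764}{4057} + 356 \left(- \frac{i \sqrt{2130}}{142}\right) = \frac{764}{4057} - \frac{178 i \sqrt{2130}}{71}$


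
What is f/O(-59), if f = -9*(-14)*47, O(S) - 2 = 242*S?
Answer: -2961/7138 ≈ -0.41482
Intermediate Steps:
O(S) = 2 + 242*S
f = 5922 (f = 126*47 = 5922)
f/O(-59) = 5922/(2 + 242*(-59)) = 5922/(2 - 14278) = 5922/(-14276) = 5922*(-1/14276) = -2961/7138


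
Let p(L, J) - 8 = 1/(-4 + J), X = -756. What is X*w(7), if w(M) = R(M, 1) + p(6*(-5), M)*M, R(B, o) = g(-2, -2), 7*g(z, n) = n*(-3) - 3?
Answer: -44424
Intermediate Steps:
g(z, n) = -3/7 - 3*n/7 (g(z, n) = (n*(-3) - 3)/7 = (-3*n - 3)/7 = (-3 - 3*n)/7 = -3/7 - 3*n/7)
R(B, o) = 3/7 (R(B, o) = -3/7 - 3/7*(-2) = -3/7 + 6/7 = 3/7)
p(L, J) = 8 + 1/(-4 + J)
w(M) = 3/7 + M*(-31 + 8*M)/(-4 + M) (w(M) = 3/7 + ((-31 + 8*M)/(-4 + M))*M = 3/7 + M*(-31 + 8*M)/(-4 + M))
X*w(7) = -216*(-6 - 107*7 + 28*7²)/(-4 + 7) = -216*(-6 - 749 + 28*49)/3 = -216*(-6 - 749 + 1372)/3 = -216*617/3 = -756*1234/21 = -44424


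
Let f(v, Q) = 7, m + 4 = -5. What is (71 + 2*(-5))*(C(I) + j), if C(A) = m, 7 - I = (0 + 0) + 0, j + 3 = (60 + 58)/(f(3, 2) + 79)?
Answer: -27877/43 ≈ -648.30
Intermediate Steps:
m = -9 (m = -4 - 5 = -9)
j = -70/43 (j = -3 + (60 + 58)/(7 + 79) = -3 + 118/86 = -3 + 118*(1/86) = -3 + 59/43 = -70/43 ≈ -1.6279)
I = 7 (I = 7 - ((0 + 0) + 0) = 7 - (0 + 0) = 7 - 1*0 = 7 + 0 = 7)
C(A) = -9
(71 + 2*(-5))*(C(I) + j) = (71 + 2*(-5))*(-9 - 70/43) = (71 - 10)*(-457/43) = 61*(-457/43) = -27877/43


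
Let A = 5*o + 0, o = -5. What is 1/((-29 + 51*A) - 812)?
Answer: -1/2116 ≈ -0.00047259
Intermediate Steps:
A = -25 (A = 5*(-5) + 0 = -25 + 0 = -25)
1/((-29 + 51*A) - 812) = 1/((-29 + 51*(-25)) - 812) = 1/((-29 - 1275) - 812) = 1/(-1304 - 812) = 1/(-2116) = -1/2116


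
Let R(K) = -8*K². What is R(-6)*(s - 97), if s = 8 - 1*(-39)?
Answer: 14400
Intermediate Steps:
s = 47 (s = 8 + 39 = 47)
R(-6)*(s - 97) = (-8*(-6)²)*(47 - 97) = -8*36*(-50) = -288*(-50) = 14400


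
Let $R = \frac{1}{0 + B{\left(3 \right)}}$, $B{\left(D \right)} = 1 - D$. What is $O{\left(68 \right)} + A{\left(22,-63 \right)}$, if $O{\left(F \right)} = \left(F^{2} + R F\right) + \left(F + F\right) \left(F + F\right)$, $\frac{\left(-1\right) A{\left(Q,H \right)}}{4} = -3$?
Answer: $23098$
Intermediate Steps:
$A{\left(Q,H \right)} = 12$ ($A{\left(Q,H \right)} = \left(-4\right) \left(-3\right) = 12$)
$R = - \frac{1}{2}$ ($R = \frac{1}{0 + \left(1 - 3\right)} = \frac{1}{0 - 2} = \frac{1}{-2} = - \frac{1}{2} \approx -0.5$)
$O{\left(F \right)} = 5 F^{2} - \frac{F}{2}$ ($O{\left(F \right)} = \left(F^{2} - \frac{F}{2}\right) + \left(F + F\right) \left(F + F\right) = \left(F^{2} - \frac{F}{2}\right) + 2 F 2 F = \left(F^{2} - \frac{F}{2}\right) + 4 F^{2} = 5 F^{2} - \frac{F}{2}$)
$O{\left(68 \right)} + A{\left(22,-63 \right)} = \frac{1}{2} \cdot 68 \left(-1 + 10 \cdot 68\right) + 12 = \frac{1}{2} \cdot 68 \left(-1 + 680\right) + 12 = \frac{1}{2} \cdot 68 \cdot 679 + 12 = 23086 + 12 = 23098$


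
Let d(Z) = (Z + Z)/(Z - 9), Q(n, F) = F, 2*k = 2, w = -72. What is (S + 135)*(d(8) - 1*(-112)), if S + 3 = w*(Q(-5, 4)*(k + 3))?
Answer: -97920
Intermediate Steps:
k = 1 (k = (1/2)*2 = 1)
d(Z) = 2*Z/(-9 + Z) (d(Z) = (2*Z)/(-9 + Z) = 2*Z/(-9 + Z))
S = -1155 (S = -3 - 288*(1 + 3) = -3 - 288*4 = -3 - 72*16 = -3 - 1152 = -1155)
(S + 135)*(d(8) - 1*(-112)) = (-1155 + 135)*(2*8/(-9 + 8) - 1*(-112)) = -1020*(2*8/(-1) + 112) = -1020*(2*8*(-1) + 112) = -1020*(-16 + 112) = -1020*96 = -97920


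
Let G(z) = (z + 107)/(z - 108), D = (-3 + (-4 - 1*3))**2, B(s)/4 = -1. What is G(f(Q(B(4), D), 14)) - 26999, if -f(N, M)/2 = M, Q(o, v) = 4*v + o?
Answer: -3671943/136 ≈ -27000.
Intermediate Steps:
B(s) = -4 (B(s) = 4*(-1) = -4)
D = 100 (D = (-3 + (-4 - 3))**2 = (-3 - 7)**2 = (-10)**2 = 100)
Q(o, v) = o + 4*v
f(N, M) = -2*M
G(z) = (107 + z)/(-108 + z)
G(f(Q(B(4), D), 14)) - 26999 = (107 - 2*14)/(-108 - 2*14) - 26999 = (107 - 28)/(-108 - 28) - 26999 = 79/(-136) - 26999 = -1/136*79 - 26999 = -79/136 - 26999 = -3671943/136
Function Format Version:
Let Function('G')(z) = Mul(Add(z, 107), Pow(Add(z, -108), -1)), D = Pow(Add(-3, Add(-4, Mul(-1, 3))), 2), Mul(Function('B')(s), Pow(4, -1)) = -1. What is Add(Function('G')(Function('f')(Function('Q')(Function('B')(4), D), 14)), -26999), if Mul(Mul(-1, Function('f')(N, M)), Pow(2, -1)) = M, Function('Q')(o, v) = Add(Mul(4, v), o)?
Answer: Rational(-3671943, 136) ≈ -27000.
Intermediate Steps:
Function('B')(s) = -4 (Function('B')(s) = Mul(4, -1) = -4)
D = 100 (D = Pow(Add(-3, Add(-4, -3)), 2) = Pow(Add(-3, -7), 2) = Pow(-10, 2) = 100)
Function('Q')(o, v) = Add(o, Mul(4, v))
Function('f')(N, M) = Mul(-2, M)
Function('G')(z) = Mul(Pow(Add(-108, z), -1), Add(107, z)) (Function('G')(z) = Mul(Add(107, z), Pow(Add(-108, z), -1)) = Mul(Pow(Add(-108, z), -1), Add(107, z)))
Add(Function('G')(Function('f')(Function('Q')(Function('B')(4), D), 14)), -26999) = Add(Mul(Pow(Add(-108, Mul(-2, 14)), -1), Add(107, Mul(-2, 14))), -26999) = Add(Mul(Pow(Add(-108, -28), -1), Add(107, -28)), -26999) = Add(Mul(Pow(-136, -1), 79), -26999) = Add(Mul(Rational(-1, 136), 79), -26999) = Add(Rational(-79, 136), -26999) = Rational(-3671943, 136)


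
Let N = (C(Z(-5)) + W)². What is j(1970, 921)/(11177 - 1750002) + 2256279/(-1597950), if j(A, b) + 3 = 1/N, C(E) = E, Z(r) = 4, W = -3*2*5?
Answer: -17680868063371/12522023042100 ≈ -1.4120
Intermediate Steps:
W = -30 (W = -6*5 = -30)
N = 676 (N = (4 - 30)² = (-26)² = 676)
j(A, b) = -2027/676 (j(A, b) = -3 + 1/676 = -2027/676)
j(1970, 921)/(11177 - 1750002) + 2256279/(-1597950) = -2027/(676*(11177 - 1750002)) + 2256279/(-1597950) = -2027/676/(-1738825) + 2256279*(-1/1597950) = -2027/676*(-1/1738825) - 752093/532650 = 2027/1175445700 - 752093/532650 = -17680868063371/12522023042100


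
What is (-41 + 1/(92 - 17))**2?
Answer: 9449476/5625 ≈ 1679.9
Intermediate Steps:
(-41 + 1/(92 - 17))**2 = (-41 + 1/75)**2 = (-3074/75)**2 = 9449476/5625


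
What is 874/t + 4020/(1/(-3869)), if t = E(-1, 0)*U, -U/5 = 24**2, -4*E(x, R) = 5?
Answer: -27996083563/1800 ≈ -1.5553e+7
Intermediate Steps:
E(x, R) = -5/4 (E(x, R) = -1/4*5 = -5/4)
U = -2880 (U = -5*24**2 = -5*576 = -2880)
t = 3600 (t = -5/4*(-2880) = 3600)
874/t + 4020/(1/(-3869)) = 874/3600 + 4020/(1/(-3869)) = 874*(1/3600) + 4020/(-1/3869) = 437/1800 + 4020*(-3869) = 437/1800 - 15553380 = -27996083563/1800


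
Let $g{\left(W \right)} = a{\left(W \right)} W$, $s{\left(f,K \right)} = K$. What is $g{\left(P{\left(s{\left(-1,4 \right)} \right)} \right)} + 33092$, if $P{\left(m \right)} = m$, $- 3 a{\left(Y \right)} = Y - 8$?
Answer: $\frac{99292}{3} \approx 33097.0$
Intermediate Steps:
$a{\left(Y \right)} = \frac{8}{3} - \frac{Y}{3}$ ($a{\left(Y \right)} = - \frac{Y - 8}{3} = - \frac{-8 + Y}{3} = \frac{8}{3} - \frac{Y}{3}$)
$g{\left(W \right)} = W \left(\frac{8}{3} - \frac{W}{3}\right)$ ($g{\left(W \right)} = \left(\frac{8}{3} - \frac{W}{3}\right) W = W \left(\frac{8}{3} - \frac{W}{3}\right)$)
$g{\left(P{\left(s{\left(-1,4 \right)} \right)} \right)} + 33092 = \frac{1}{3} \cdot 4 \left(8 - 4\right) + 33092 = \frac{1}{3} \cdot 4 \cdot 4 + 33092 = \frac{16}{3} + 33092 = \frac{99292}{3}$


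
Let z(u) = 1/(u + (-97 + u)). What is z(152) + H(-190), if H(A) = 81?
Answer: 16768/207 ≈ 81.005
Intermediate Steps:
z(u) = 1/(-97 + 2*u)
z(152) + H(-190) = 1/(-97 + 2*152) + 81 = 1/(-97 + 304) + 81 = 1/207 + 81 = 16768/207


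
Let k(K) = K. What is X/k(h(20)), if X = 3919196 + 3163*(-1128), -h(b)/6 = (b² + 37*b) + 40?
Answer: -87833/1770 ≈ -49.623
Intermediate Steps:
h(b) = -240 - 222*b - 6*b² (h(b) = -6*((b² + 37*b) + 40) = -6*(40 + b² + 37*b) = -240 - 222*b - 6*b²)
X = 351332 (X = 3919196 - 3567864 = 351332)
X/k(h(20)) = 351332/(-240 - 222*20 - 6*20²) = 351332/(-240 - 4440 - 6*400) = 351332/(-240 - 4440 - 2400) = 351332/(-7080) = 351332*(-1/7080) = -87833/1770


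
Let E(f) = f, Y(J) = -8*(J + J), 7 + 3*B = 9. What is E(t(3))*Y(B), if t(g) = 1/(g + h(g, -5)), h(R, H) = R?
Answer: -16/9 ≈ -1.7778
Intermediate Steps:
B = ⅔ (B = -7/3 + (⅓)*9 = -7/3 + 3 = ⅔ ≈ 0.66667)
Y(J) = -16*J
t(g) = 1/(2*g) (t(g) = 1/(g + g) = 1/(2*g))
E(t(3))*Y(B) = ((½)/3)*(-16*⅔) = ((½)*(⅓))*(-32/3) = (⅙)*(-32/3) = -16/9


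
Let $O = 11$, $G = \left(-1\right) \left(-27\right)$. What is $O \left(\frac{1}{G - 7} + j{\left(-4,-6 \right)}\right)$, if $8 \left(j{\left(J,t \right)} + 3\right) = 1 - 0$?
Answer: $- \frac{1243}{40} \approx -31.075$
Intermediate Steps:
$j{\left(J,t \right)} = - \frac{23}{8}$ ($j{\left(J,t \right)} = -3 + \frac{1 - 0}{8} = -3 + \frac{1 + 0}{8} = -3 + \frac{1}{8} \cdot 1 = -3 + \frac{1}{8} = - \frac{23}{8}$)
$G = 27$
$O \left(\frac{1}{G - 7} + j{\left(-4,-6 \right)}\right) = 11 \left(\frac{1}{27 - 7} - \frac{23}{8}\right) = 11 \left(\frac{1}{20} - \frac{23}{8}\right) = 11 \left(- \frac{113}{40}\right) = - \frac{1243}{40}$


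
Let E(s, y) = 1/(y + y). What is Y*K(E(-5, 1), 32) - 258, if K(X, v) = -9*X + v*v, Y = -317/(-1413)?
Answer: -82745/2826 ≈ -29.280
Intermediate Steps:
E(s, y) = 1/(2*y)
Y = 317/1413 (Y = -317*(-1/1413) = 317/1413 ≈ 0.22435)
K(X, v) = v² - 9*X (K(X, v) = -9*X + v² = v² - 9*X)
Y*K(E(-5, 1), 32) - 258 = 317*(32² - 9/(2*1))/1413 - 258 = 317*(1024 - 9/2)/1413 - 258 = (317/1413)*(2039/2) - 258 = 646363/2826 - 258 = -82745/2826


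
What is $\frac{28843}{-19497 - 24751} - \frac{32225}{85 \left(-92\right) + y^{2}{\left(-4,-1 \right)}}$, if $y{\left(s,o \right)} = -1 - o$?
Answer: $\frac{60016977}{17300968} \approx 3.469$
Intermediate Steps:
$\frac{28843}{-19497 - 24751} - \frac{32225}{85 \left(-92\right) + y^{2}{\left(-4,-1 \right)}} = \frac{28843}{-19497 - 24751} - \frac{32225}{85 \left(-92\right) + \left(-1 - -1\right)^{2}} = \frac{28843}{-44248} - \frac{32225}{-7820 + \left(-1 + 1\right)^{2}} = 28843 \left(- \frac{1}{44248}\right) - \frac{32225}{-7820 + 0^{2}} = - \frac{28843}{44248} - \frac{32225}{-7820 + 0} = - \frac{28843}{44248} - \frac{32225}{-7820} = - \frac{28843}{44248} - - \frac{6445}{1564} = - \frac{28843}{44248} + \frac{6445}{1564} = \frac{60016977}{17300968}$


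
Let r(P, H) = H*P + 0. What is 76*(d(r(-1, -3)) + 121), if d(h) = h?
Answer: 9424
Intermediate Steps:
r(P, H) = H*P
76*(d(r(-1, -3)) + 121) = 76*(-3*(-1) + 121) = 76*(3 + 121) = 76*124 = 9424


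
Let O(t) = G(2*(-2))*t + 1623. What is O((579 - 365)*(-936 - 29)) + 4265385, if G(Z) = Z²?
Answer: 962848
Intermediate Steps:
O(t) = 1623 + 16*t (O(t) = (2*(-2))²*t + 1623 = (-4)²*t + 1623 = 16*t + 1623 = 1623 + 16*t)
O((579 - 365)*(-936 - 29)) + 4265385 = (1623 + 16*((579 - 365)*(-936 - 29))) + 4265385 = (1623 + 16*(214*(-965))) + 4265385 = (1623 + 16*(-206510)) + 4265385 = (1623 - 3304160) + 4265385 = -3302537 + 4265385 = 962848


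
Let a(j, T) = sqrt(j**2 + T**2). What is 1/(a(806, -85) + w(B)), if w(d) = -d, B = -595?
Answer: -595/302836 + sqrt(656861)/302836 ≈ 0.00071151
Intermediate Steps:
a(j, T) = sqrt(T**2 + j**2)
1/(a(806, -85) + w(B)) = 1/(sqrt((-85)**2 + 806**2) - 1*(-595)) = 1/(sqrt(7225 + 649636) + 595) = 1/(sqrt(656861) + 595) = 1/(595 + sqrt(656861))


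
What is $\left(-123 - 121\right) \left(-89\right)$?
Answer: $21716$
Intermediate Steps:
$\left(-123 - 121\right) \left(-89\right) = \left(-244\right) \left(-89\right) = 21716$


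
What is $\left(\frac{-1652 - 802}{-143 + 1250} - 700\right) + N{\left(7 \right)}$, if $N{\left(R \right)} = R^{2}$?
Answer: $- \frac{241037}{369} \approx -653.22$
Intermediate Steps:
$\left(\frac{-1652 - 802}{-143 + 1250} - 700\right) + N{\left(7 \right)} = \left(\frac{-1652 - 802}{-143 + 1250} - 700\right) + 7^{2} = \left(- \frac{2454}{1107} - 700\right) + 49 = \left(\left(-2454\right) \frac{1}{1107} - 700\right) + 49 = \left(- \frac{818}{369} - 700\right) + 49 = - \frac{259118}{369} + 49 = - \frac{241037}{369}$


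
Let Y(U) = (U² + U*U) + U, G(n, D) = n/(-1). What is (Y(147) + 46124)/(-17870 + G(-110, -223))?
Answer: -89489/17760 ≈ -5.0388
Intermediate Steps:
G(n, D) = -n (G(n, D) = n*(-1) = -n)
Y(U) = U + 2*U² (Y(U) = (U² + U²) + U = 2*U² + U = U + 2*U²)
(Y(147) + 46124)/(-17870 + G(-110, -223)) = (147*(1 + 2*147) + 46124)/(-17870 - 1*(-110)) = (147*(1 + 294) + 46124)/(-17870 + 110) = (147*295 + 46124)/(-17760) = (43365 + 46124)*(-1/17760) = 89489*(-1/17760) = -89489/17760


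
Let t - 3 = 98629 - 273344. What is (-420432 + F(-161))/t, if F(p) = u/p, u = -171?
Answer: 67689381/28128632 ≈ 2.4064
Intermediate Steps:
F(p) = -171/p
t = -174712 (t = 3 + (98629 - 273344) = 3 - 174715 = -174712)
(-420432 + F(-161))/t = (-420432 - 171/(-161))/(-174712) = (-420432 - 171*(-1/161))*(-1/174712) = (-420432 + 171/161)*(-1/174712) = -67689381/161*(-1/174712) = 67689381/28128632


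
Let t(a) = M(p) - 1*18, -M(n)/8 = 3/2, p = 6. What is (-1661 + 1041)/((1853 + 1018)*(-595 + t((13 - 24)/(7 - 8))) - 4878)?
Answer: 620/1799253 ≈ 0.00034459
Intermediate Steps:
M(n) = -12 (M(n) = -24/2 = -8*3/2 = -12)
t(a) = -30 (t(a) = -12 - 1*18 = -12 - 18 = -30)
(-1661 + 1041)/((1853 + 1018)*(-595 + t((13 - 24)/(7 - 8))) - 4878) = (-1661 + 1041)/((1853 + 1018)*(-595 - 30) - 4878) = -620/(2871*(-625) - 4878) = -620/(-1794375 - 4878) = -620/(-1799253) = -620*(-1/1799253) = 620/1799253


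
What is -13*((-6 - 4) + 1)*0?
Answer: 0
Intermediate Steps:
-13*((-6 - 4) + 1)*0 = -13*(-10 + 1)*0 = -13*(-9)*0 = 117*0 = 0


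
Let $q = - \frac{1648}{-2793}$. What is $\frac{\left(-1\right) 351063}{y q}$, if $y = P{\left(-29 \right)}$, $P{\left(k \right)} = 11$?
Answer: $- \frac{980518959}{18128} \approx -54089.0$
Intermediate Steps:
$q = \frac{1648}{2793}$ ($q = \left(-1648\right) \left(- \frac{1}{2793}\right) = \frac{1648}{2793} \approx 0.59005$)
$y = 11$
$\frac{\left(-1\right) 351063}{y q} = \frac{\left(-1\right) 351063}{11 \cdot \frac{1648}{2793}} = - \frac{351063}{\frac{18128}{2793}} = \left(-351063\right) \frac{2793}{18128} = - \frac{980518959}{18128}$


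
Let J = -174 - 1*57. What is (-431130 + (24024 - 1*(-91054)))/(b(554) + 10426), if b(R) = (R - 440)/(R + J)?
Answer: -1343221/44312 ≈ -30.313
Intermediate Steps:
J = -231 (J = -174 - 57 = -231)
b(R) = (-440 + R)/(-231 + R) (b(R) = (R - 440)/(R - 231) = (-440 + R)/(-231 + R))
(-431130 + (24024 - 1*(-91054)))/(b(554) + 10426) = (-431130 + (24024 - 1*(-91054)))/((-440 + 554)/(-231 + 554) + 10426) = (-431130 + (24024 + 91054))/(114/323 + 10426) = (-431130 + 115078)/((1/323)*114 + 10426) = -316052/(6/17 + 10426) = -316052/177248/17 = -316052*17/177248 = -1343221/44312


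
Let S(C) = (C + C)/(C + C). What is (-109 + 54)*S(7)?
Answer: -55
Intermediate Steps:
S(C) = 1 (S(C) = (2*C)/((2*C)) = (2*C)*(1/(2*C)) = 1)
(-109 + 54)*S(7) = (-109 + 54)*1 = -55*1 = -55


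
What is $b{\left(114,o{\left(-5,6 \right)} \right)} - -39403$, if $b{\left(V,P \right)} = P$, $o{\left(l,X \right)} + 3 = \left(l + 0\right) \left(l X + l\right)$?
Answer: $39575$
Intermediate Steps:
$o{\left(l,X \right)} = -3 + l \left(l + X l\right)$ ($o{\left(l,X \right)} = -3 + \left(l + 0\right) \left(l X + l\right) = -3 + l \left(X l + l\right) = -3 + l \left(l + X l\right)$)
$b{\left(114,o{\left(-5,6 \right)} \right)} - -39403 = \left(-3 + \left(-5\right)^{2} + 6 \left(-5\right)^{2}\right) - -39403 = \left(-3 + 25 + 6 \cdot 25\right) + 39403 = \left(-3 + 25 + 150\right) + 39403 = 172 + 39403 = 39575$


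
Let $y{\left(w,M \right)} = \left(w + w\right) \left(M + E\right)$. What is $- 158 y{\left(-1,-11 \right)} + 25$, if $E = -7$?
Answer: $-5663$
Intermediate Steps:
$y{\left(w,M \right)} = 2 w \left(-7 + M\right)$ ($y{\left(w,M \right)} = \left(w + w\right) \left(M - 7\right) = 2 w \left(-7 + M\right)$)
$- 158 y{\left(-1,-11 \right)} + 25 = - 158 \cdot 2 \left(-1\right) \left(-7 - 11\right) + 25 = - 158 \cdot 2 \left(-1\right) \left(-18\right) + 25 = \left(-158\right) 36 + 25 = -5688 + 25 = -5663$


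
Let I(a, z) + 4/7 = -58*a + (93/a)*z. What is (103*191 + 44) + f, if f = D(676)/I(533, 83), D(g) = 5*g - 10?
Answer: 2273125516591/115288233 ≈ 19717.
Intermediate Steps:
D(g) = -10 + 5*g
I(a, z) = -4/7 - 58*a + 93*z/a (I(a, z) = -4/7 + (-58*a + (93/a)*z) = -4/7 + (-58*a + 93*z/a) = -4/7 - 58*a + 93*z/a)
f = -12573470/115288233 (f = (-10 + 5*676)/(-4/7 - 58*533 + 93*83/533) = (-10 + 3380)/(-4/7 - 30914 + 93*83*(1/533)) = 3370/(-4/7 - 30914 + 7719/533) = 3370/(-115288233/3731) = 3370*(-3731/115288233) = -12573470/115288233 ≈ -0.10906)
(103*191 + 44) + f = (103*191 + 44) - 12573470/115288233 = (19673 + 44) - 12573470/115288233 = 19717 - 12573470/115288233 = 2273125516591/115288233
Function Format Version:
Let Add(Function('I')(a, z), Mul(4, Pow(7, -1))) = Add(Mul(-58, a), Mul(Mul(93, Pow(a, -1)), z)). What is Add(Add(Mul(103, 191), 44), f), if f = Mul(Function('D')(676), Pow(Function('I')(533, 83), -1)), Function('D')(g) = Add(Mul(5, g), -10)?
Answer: Rational(2273125516591, 115288233) ≈ 19717.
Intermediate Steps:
Function('D')(g) = Add(-10, Mul(5, g))
Function('I')(a, z) = Add(Rational(-4, 7), Mul(-58, a), Mul(93, z, Pow(a, -1))) (Function('I')(a, z) = Add(Rational(-4, 7), Add(Mul(-58, a), Mul(Mul(93, Pow(a, -1)), z))) = Add(Rational(-4, 7), Add(Mul(-58, a), Mul(93, z, Pow(a, -1)))) = Add(Rational(-4, 7), Mul(-58, a), Mul(93, z, Pow(a, -1))))
f = Rational(-12573470, 115288233) (f = Mul(Add(-10, Mul(5, 676)), Pow(Add(Rational(-4, 7), Mul(-58, 533), Mul(93, 83, Pow(533, -1))), -1)) = Mul(Add(-10, 3380), Pow(Add(Rational(-4, 7), -30914, Mul(93, 83, Rational(1, 533))), -1)) = Mul(3370, Pow(Add(Rational(-4, 7), -30914, Rational(7719, 533)), -1)) = Mul(3370, Pow(Rational(-115288233, 3731), -1)) = Mul(3370, Rational(-3731, 115288233)) = Rational(-12573470, 115288233) ≈ -0.10906)
Add(Add(Mul(103, 191), 44), f) = Add(Add(Mul(103, 191), 44), Rational(-12573470, 115288233)) = Add(Add(19673, 44), Rational(-12573470, 115288233)) = Add(19717, Rational(-12573470, 115288233)) = Rational(2273125516591, 115288233)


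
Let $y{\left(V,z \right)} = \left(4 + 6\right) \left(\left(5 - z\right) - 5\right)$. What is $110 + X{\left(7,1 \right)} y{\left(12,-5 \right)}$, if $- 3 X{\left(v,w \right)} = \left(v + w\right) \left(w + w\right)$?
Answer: $- \frac{470}{3} \approx -156.67$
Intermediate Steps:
$X{\left(v,w \right)} = - \frac{2 w \left(v + w\right)}{3}$ ($X{\left(v,w \right)} = - \frac{\left(v + w\right) \left(w + w\right)}{3} = - \frac{\left(v + w\right) 2 w}{3} = - \frac{2 w \left(v + w\right)}{3}$)
$y{\left(V,z \right)} = - 10 z$ ($y{\left(V,z \right)} = 10 \left(- z\right) = - 10 z$)
$110 + X{\left(7,1 \right)} y{\left(12,-5 \right)} = 110 + \left(- \frac{2}{3}\right) 1 \left(7 + 1\right) \left(\left(-10\right) \left(-5\right)\right) = 110 + \left(- \frac{2}{3}\right) 1 \cdot 8 \cdot 50 = 110 - \frac{800}{3} = - \frac{470}{3}$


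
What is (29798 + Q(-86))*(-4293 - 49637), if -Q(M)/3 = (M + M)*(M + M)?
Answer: 3179389220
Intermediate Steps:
Q(M) = -12*M**2 (Q(M) = -3*(M + M)*(M + M) = -3*2*M*2*M = -12*M**2)
(29798 + Q(-86))*(-4293 - 49637) = (29798 - 12*(-86)**2)*(-4293 - 49637) = (29798 - 12*7396)*(-53930) = (29798 - 88752)*(-53930) = -58954*(-53930) = 3179389220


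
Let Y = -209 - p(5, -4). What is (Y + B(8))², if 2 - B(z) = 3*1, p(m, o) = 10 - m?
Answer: 46225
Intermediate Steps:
Y = -214 (Y = -209 - (10 - 1*5) = -209 - (10 - 5) = -209 - 1*5 = -209 - 5 = -214)
B(z) = -1 (B(z) = 2 - 3 = -1)
(Y + B(8))² = (-214 - 1)² = (-215)² = 46225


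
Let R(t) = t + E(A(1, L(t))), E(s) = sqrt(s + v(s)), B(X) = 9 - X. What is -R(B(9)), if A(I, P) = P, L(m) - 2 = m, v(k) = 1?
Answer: -sqrt(3) ≈ -1.7320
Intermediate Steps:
L(m) = 2 + m
E(s) = sqrt(1 + s) (E(s) = sqrt(s + 1) = sqrt(1 + s))
R(t) = t + sqrt(3 + t) (R(t) = t + sqrt(1 + (2 + t)) = t + sqrt(3 + t))
-R(B(9)) = -((9 - 1*9) + sqrt(3 + (9 - 1*9))) = -((9 - 9) + sqrt(3 + (9 - 9))) = -(0 + sqrt(3 + 0)) = -(0 + sqrt(3)) = -sqrt(3)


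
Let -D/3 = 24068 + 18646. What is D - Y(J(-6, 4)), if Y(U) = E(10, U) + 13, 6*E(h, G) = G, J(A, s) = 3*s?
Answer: -128157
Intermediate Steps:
E(h, G) = G/6
D = -128142 (D = -3*(24068 + 18646) = -3*42714 = -128142)
Y(U) = 13 + U/6 (Y(U) = U/6 + 13 = 13 + U/6)
D - Y(J(-6, 4)) = -128142 - (13 + (3*4)/6) = -128142 - (13 + (⅙)*12) = -128142 - (13 + 2) = -128142 - 1*15 = -128142 - 15 = -128157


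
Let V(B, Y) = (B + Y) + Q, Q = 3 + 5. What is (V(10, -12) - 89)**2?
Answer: 6889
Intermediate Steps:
Q = 8
V(B, Y) = 8 + B + Y (V(B, Y) = (B + Y) + 8 = 8 + B + Y)
(V(10, -12) - 89)**2 = ((8 + 10 - 12) - 89)**2 = (6 - 89)**2 = (-83)**2 = 6889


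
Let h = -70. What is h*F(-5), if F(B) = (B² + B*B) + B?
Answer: -3150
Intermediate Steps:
F(B) = B + 2*B² (F(B) = (B² + B²) + B = 2*B² + B = B + 2*B²)
h*F(-5) = -(-350)*(1 + 2*(-5)) = -(-350)*(1 - 10) = -(-350)*(-9) = -70*45 = -3150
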